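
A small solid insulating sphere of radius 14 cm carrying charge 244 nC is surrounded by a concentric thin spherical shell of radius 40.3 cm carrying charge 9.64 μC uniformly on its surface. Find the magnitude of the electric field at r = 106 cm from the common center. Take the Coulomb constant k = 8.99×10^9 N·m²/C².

E = 7.91e4 V/m

Use a concentric Gaussian sphere at r = 106 cm (r > 40.3 cm, enclosing both).
Q_enc = (244 nC) + (9.64 μC) = 9.884×10^-6 C.
Gauss's law: E·4πr² = Q_enc/ε₀.
E = k|Q_enc|/r² = (8.99×10^9)(9.884×10^-6)/(1.06)² = 7.91×10^4 N/C.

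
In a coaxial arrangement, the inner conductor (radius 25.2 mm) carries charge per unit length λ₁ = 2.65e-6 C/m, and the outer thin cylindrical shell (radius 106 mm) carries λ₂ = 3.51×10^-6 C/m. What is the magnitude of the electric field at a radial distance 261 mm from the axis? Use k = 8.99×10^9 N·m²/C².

Coaxial Gaussian cylinder, radius r = 261 mm, length L (r > 106 mm, enclosing both).
λ_enc = λ₁ + λ₂ = (2.65×10^-6) + (3.51×10^-6) = 6.16×10^-6 C/m.
By Gauss's law (flux through the curved wall only), E·2πrL = λ_enc L/ε₀.
E = 2k|λ_enc|/r = 2(8.99×10^9)(6.16×10^-6)/(0.261) = 4.24e5 N/C.

E ≈ 4.24×10^5 N/C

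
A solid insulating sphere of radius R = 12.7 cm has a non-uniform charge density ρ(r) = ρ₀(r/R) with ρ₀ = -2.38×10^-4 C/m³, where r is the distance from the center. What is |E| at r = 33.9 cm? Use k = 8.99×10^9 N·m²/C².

Take a concentric spherical Gaussian surface of radius r = 33.9 cm (r > R, all charge enclosed).
Q_enc = 4π ∫₀^R ρ₀(r'/R)^1 r'² dr' = 4πρ₀R³/4 = -1.532e-6 C.
Gauss's law: E·4πr² = Q_enc/ε₀.
E = k|Q_enc|/r² = (8.99×10^9)(1.532×10^-6)/(0.339)² = 1.20×10^5 N/C.

E = 1.20×10^5 N/C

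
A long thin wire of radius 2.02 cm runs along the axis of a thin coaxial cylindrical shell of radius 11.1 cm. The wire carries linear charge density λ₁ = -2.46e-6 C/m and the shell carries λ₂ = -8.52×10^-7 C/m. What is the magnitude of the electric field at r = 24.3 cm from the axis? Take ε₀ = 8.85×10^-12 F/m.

Choose a coaxial cylinder of radius r = 24.3 cm (arbitrary length L) as the Gaussian surface (r > 11.1 cm, enclosing both).
λ_enc = λ₁ + λ₂ = (-2.46e-6) + (-8.52×10^-7) = -3.312×10^-6 C/m.
Gauss's law: E·2πrL = λ_enc L/ε₀.
E = |λ_enc|/(2πε₀r) = (3.312×10^-6)/(2π·8.85×10^-12·0.243) = 2.45e5 N/C.

E = 2.45×10^5 V/m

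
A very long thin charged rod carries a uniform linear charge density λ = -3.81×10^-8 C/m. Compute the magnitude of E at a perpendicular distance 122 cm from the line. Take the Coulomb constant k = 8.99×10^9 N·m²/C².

By cylindrical symmetry E is radial; use a coaxial Gaussian cylinder of radius 122 cm and length L.
Q_enc = λL, so λ_enc = -3.81e-8 C/m.
By Gauss's law (flux through the curved wall only), E·2πrL = λ_enc L/ε₀.
E = 2k|λ_enc|/r = 2(8.99×10^9)(3.81×10^-8)/(1.22) = 562 N/C.

|E| ≈ 562 N/C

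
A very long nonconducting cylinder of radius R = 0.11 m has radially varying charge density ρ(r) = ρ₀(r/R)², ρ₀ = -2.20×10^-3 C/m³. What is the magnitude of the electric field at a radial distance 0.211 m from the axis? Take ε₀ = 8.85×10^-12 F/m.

E ≈ 3.56×10^6 N/C

Choose a coaxial cylinder of radius r = 0.211 m (arbitrary length L) as the Gaussian surface (r > R, full charge per length enclosed).
λ_enc = 2π ∫₀^R ρ₀(r'/R)^2 r' dr' = 2πρ₀R²/4 = -4.181×10^-5 C/m.
Gauss's law: E·2πrL = λ_enc L/ε₀.
E = |λ_enc|/(2πε₀r) = (4.181e-5)/(2π·8.85×10^-12·0.211) = 3.56e6 N/C.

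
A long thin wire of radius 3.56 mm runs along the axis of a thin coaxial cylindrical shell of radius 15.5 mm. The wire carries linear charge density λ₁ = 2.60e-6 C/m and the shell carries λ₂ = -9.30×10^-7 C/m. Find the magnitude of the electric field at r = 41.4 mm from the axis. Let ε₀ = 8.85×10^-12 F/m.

E ≈ 7.25e5 N/C

Choose a coaxial cylinder of radius r = 41.4 mm (arbitrary length L) as the Gaussian surface (r > 15.5 mm, enclosing both).
λ_enc = λ₁ + λ₂ = (2.60×10^-6) + (-9.30×10^-7) = 1.67×10^-6 C/m.
By Gauss's law (flux through the curved wall only), E·2πrL = λ_enc L/ε₀.
E = |λ_enc|/(2πε₀r) = (1.67e-6)/(2π·8.85×10^-12·0.0414) = 7.25×10^5 N/C.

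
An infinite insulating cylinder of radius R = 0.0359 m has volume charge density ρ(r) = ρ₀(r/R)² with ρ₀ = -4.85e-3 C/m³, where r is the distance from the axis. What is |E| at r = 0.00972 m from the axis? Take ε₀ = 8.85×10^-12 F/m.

E = 9.76e4 V/m

Coaxial Gaussian cylinder, radius r = 0.00972 m, length L (r < R).
λ_enc = ∫₀^r ρ(r')·2πr' dr' = (2πρ₀/R²)·r^4/4 = -5.276×10^-8 C/m.
By Gauss's law (flux through the curved wall only), E·2πrL = λ_enc L/ε₀.
E = |λ_enc|/(2πε₀r) = (5.276×10^-8)/(2π·8.85×10^-12·0.00972) = 9.76×10^4 N/C.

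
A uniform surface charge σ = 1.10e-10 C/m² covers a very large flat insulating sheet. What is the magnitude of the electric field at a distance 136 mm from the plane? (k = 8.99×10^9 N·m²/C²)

6.21 N/C

The symmetry is planar: E is normal to the sheet and the same magnitude on both sides. Take a pillbox straddling the sheet with end-cap area A.
Flux Φ = 2EA and Q_enc = σA, so 2EA = σA/ε₀ ⇒ E = |σ|/(2ε₀), independent of distance.
E = 2πk|σ| = 2π(8.99×10^9)(1.10e-10) = 6.21 N/C.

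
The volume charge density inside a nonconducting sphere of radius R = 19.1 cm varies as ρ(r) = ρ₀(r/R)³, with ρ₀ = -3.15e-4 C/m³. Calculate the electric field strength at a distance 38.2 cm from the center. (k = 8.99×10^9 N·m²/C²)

|E| = 2.83e5 N/C

Symmetry ⇒ E = E(r) r̂. Gaussian sphere of radius r = 38.2 cm (r > R, all charge enclosed).
Q_enc = 4π ∫₀^R ρ₀(r'/R)^3 r'² dr' = 4πρ₀R³/6 = -4.597e-6 C.
Since E is radial and uniform over the Gaussian sphere, Φ = E·4πr² = Q_enc/ε₀.
E = k|Q_enc|/r² = (8.99×10^9)(4.597e-6)/(0.382)² = 2.83×10^5 N/C.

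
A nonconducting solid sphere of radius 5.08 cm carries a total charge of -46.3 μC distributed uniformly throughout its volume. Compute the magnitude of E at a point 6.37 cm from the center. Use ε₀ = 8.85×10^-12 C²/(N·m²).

By spherical symmetry E is radial; choose a Gaussian sphere of radius r = 6.37 cm (r > R, so the entire charge is enclosed).
Q_enc = -46.3 μC = -4.63×10^-5 C.
Since E is radial and uniform over the Gaussian sphere, Φ = E·4πr² = Q_enc/ε₀.
E = |Q_enc|/(4πε₀r²) = (4.63×10^-5)/(4π·8.85×10^-12·(0.0637)²) = 1.03×10^8 N/C.

|E| ≈ 1.03×10^8 V/m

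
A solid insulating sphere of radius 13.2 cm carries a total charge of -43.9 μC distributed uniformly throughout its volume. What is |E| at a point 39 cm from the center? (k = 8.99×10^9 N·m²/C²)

By spherical symmetry E is radial; choose a Gaussian sphere of radius r = 39 cm (r > R, so the entire charge is enclosed).
Q_enc = -43.9 μC = -4.39×10^-5 C.
Applying ∮E·dA = Q_enc/ε₀ with Φ = E(4πr²):
E = k|Q_enc|/r² = (8.99×10^9)(4.39×10^-5)/(0.39)² = 2.59×10^6 N/C.

E ≈ 2.59×10^6 V/m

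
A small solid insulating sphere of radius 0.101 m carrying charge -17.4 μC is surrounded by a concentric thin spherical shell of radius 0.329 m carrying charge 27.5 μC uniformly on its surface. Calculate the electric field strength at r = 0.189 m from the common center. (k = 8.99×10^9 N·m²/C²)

4.38e6 V/m

Use a concentric Gaussian sphere at r = 0.189 m (between the bodies, 0.101 m < r < 0.329 m).
Only the inner charge is enclosed; the outer shell contributes nothing inside itself. Q_enc = -17.4 μC = -1.74e-5 C.
Applying ∮E·dA = Q_enc/ε₀ with Φ = E(4πr²):
E = k|Q_enc|/r² = (8.99×10^9)(1.74×10^-5)/(0.189)² = 4.38×10^6 N/C.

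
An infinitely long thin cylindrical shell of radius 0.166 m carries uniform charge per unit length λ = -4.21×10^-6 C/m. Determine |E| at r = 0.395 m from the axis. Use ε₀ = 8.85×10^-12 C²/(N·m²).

|E| = 1.92×10^5 N/C

By cylindrical symmetry E is radial; use a coaxial Gaussian cylinder of radius 0.395 m and length L (r > 0.166 m).
The full line charge is enclosed: λ_enc = -4.21×10^-6 C/m.
Gauss's law: E·2πrL = λ_enc L/ε₀.
E = |λ_enc|/(2πε₀r) = (4.21e-6)/(2π·8.85×10^-12·0.395) = 1.92e5 N/C.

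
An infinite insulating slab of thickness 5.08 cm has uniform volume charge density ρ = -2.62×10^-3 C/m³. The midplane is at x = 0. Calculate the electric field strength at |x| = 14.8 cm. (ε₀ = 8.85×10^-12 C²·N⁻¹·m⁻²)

The point |x| = 14.8 cm lies outside the slab (half-thickness 0.0254 m). A symmetric pillbox spanning the full slab encloses Q_enc = ρ·d·A.
Flux = 2EA ⇒ E = |ρ|d/(2ε₀), independent of distance outside.
E = (2.62e-3)(0.0508)/(2·8.85×10^-12) = 7.52×10^6 N/C.

E = 7.52×10^6 N/C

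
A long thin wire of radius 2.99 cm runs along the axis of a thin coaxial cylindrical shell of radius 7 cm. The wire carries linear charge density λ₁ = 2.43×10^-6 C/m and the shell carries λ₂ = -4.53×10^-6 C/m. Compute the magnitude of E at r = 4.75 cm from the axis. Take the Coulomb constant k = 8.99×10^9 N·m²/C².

Take a coaxial cylindrical Gaussian surface of radius r = 4.75 cm and length L (between the conductors, 2.99 cm < r < 7 cm).
Only the inner wire is enclosed; the outer shell contributes nothing inside itself. λ_enc = λ₁ = 2.43×10^-6 C/m.
By Gauss's law (flux through the curved wall only), E·2πrL = λ_enc L/ε₀.
E = 2k|λ_enc|/r = 2(8.99×10^9)(2.43×10^-6)/(0.0475) = 9.20×10^5 N/C.

E ≈ 9.20e5 N/C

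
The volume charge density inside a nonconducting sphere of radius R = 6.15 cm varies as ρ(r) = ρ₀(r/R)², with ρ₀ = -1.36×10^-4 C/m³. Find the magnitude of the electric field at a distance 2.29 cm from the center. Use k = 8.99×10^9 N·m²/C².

E = 9.76×10^3 N/C

Take a concentric spherical Gaussian surface of radius r = 2.29 cm (r < R).
Q_enc = ∫₀^r ρ(r')·4πr'² dr' = (4πρ₀/R²) ∫₀^r r'^4 dr' = 4πρ₀ r^5/(5·R²) = -5.691×10^-10 C.
Applying ∮E·dA = Q_enc/ε₀ with Φ = E(4πr²):
E = k|Q_enc|/r² = (8.99×10^9)(5.691×10^-10)/(0.0229)² = 9.76×10^3 N/C.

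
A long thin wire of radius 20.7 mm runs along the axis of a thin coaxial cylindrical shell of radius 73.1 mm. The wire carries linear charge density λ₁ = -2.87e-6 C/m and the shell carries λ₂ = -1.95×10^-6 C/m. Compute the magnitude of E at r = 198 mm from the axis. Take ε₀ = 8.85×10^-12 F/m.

E ≈ 4.38e5 N/C

Take a coaxial cylindrical Gaussian surface of radius r = 198 mm and length L (r > 73.1 mm, enclosing both).
λ_enc = λ₁ + λ₂ = (-2.87×10^-6) + (-1.95×10^-6) = -4.82×10^-6 C/m.
By Gauss's law (flux through the curved wall only), E·2πrL = λ_enc L/ε₀.
E = |λ_enc|/(2πε₀r) = (4.82×10^-6)/(2π·8.85×10^-12·0.198) = 4.38e5 N/C.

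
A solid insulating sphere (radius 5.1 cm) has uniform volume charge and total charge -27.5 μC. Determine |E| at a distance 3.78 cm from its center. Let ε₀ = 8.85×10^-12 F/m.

By spherical symmetry E is radial; choose a Gaussian sphere of radius r = 3.78 cm (r < R).
Only the charge within r is enclosed: Q_enc = Q·(r/R)³ = (-27.5 μC)·(3.78 cm/5.1 cm)³ = -1.12×10^-5 C.
Applying ∮E·dA = Q_enc/ε₀ with Φ = E(4πr²):
E = |Q_enc|/(4πε₀r²) = (1.12e-5)/(4π·8.85×10^-12·(0.0378)²) = 7.05×10^7 N/C.

|E| ≈ 7.05×10^7 V/m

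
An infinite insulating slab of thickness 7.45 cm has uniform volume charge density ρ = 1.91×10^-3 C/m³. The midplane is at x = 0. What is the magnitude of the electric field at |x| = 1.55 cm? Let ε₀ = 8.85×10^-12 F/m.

E ≈ 3.35e6 V/m

By symmetry E is perpendicular to the slab. A Gaussian pillbox from −1.55 cm to +1.55 cm (face area A) lies entirely within the slab.
Q_enc = ρ·(2x)·A and flux = 2EA, so 2EA = 2ρxA/ε₀ ⇒ E = |ρ|x/ε₀.
E = (1.91×10^-3)(0.0155)/(8.85×10^-12) = 3.35e6 N/C.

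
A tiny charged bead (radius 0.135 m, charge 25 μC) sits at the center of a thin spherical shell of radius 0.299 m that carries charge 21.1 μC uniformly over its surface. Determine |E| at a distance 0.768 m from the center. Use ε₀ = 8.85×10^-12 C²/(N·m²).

By spherical symmetry E is radial; choose a Gaussian sphere of radius r = 0.768 m (r > 0.299 m, enclosing both).
Q_enc = (25 μC) + (21.1 μC) = 4.61e-5 C.
Since E is radial and uniform over the Gaussian sphere, Φ = E·4πr² = Q_enc/ε₀.
E = |Q_enc|/(4πε₀r²) = (4.61e-5)/(4π·8.85×10^-12·(0.768)²) = 7.03×10^5 N/C.

|E| = 7.03×10^5 N/C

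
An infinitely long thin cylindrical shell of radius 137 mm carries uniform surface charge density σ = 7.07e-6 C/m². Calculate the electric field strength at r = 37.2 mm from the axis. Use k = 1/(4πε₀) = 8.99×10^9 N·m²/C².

By cylindrical symmetry E is radial; use a coaxial Gaussian cylinder of radius 37.2 mm and length L (r < 137 mm, inside the shell).
No charge is enclosed, so Gauss's law gives E·2πrL = 0 ⇒ E = 0.

E = 0 (no enclosed charge)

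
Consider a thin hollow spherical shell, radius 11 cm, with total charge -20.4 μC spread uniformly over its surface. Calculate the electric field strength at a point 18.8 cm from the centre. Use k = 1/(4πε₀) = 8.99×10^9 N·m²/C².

Use a concentric Gaussian sphere at r = 18.8 cm (r > 11 cm).
The entire shell is enclosed: Q_enc = -2.04×10^-5 C.
By Gauss's law, ∮E·dA = E·4πr² = Q_enc/ε₀.
E = k|Q_enc|/r² = (8.99×10^9)(2.04e-5)/(0.188)² = 5.19×10^6 N/C.

|E| ≈ 5.19×10^6 N/C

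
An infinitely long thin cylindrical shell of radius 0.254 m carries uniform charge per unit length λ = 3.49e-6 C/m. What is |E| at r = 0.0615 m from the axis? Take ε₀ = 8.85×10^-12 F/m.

E = 0 (no enclosed charge)

Choose a coaxial cylinder of radius r = 0.0615 m (arbitrary length L) as the Gaussian surface (r < 0.254 m, inside the shell).
No charge is enclosed, so Gauss's law gives E·2πrL = 0 ⇒ E = 0.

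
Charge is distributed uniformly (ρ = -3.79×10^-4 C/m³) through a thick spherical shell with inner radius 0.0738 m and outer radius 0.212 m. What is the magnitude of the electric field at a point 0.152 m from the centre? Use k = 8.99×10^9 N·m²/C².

E ≈ 1.92×10^6 V/m

Use a concentric Gaussian sphere at r = 0.152 m (within the shell material, 0.0738 m < r < 0.212 m).
Only the shell between 0.0738 m and r is enclosed: Q_enc = ρ·(4π/3)(r³ − a³) = (-3.79e-4)·(4π/3)·((0.152)³ − (0.0738)³) = -4.937e-6 C.
Since E is radial and uniform over the Gaussian sphere, Φ = E·4πr² = Q_enc/ε₀.
E = k|Q_enc|/r² = (8.99×10^9)(4.937×10^-6)/(0.152)² = 1.92×10^6 N/C.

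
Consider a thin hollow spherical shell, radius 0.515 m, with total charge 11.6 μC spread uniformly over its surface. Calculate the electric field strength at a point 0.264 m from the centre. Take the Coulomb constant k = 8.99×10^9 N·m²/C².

Symmetry ⇒ E = E(r) r̂. Gaussian sphere of radius r = 0.264 m (inside the shell, r < 0.515 m).
No charge lies within this surface, so Q_enc = 0 and Gauss's law gives E·4πr² = 0 ⇒ E = 0.

E = 0 (no enclosed charge)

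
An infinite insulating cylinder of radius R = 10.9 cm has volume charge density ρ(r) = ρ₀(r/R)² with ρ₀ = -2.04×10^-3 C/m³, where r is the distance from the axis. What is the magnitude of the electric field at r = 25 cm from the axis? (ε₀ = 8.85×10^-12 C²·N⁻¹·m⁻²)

Coaxial Gaussian cylinder, radius r = 25 cm, length L (r > R, full charge per length enclosed).
λ_enc = 2π ∫₀^R ρ₀(r'/R)^2 r' dr' = 2πρ₀R²/4 = -3.807e-5 C/m.
By Gauss's law (flux through the curved wall only), E·2πrL = λ_enc L/ε₀.
E = |λ_enc|/(2πε₀r) = (3.807×10^-5)/(2π·8.85×10^-12·0.25) = 2.74×10^6 N/C.

|E| ≈ 2.74×10^6 V/m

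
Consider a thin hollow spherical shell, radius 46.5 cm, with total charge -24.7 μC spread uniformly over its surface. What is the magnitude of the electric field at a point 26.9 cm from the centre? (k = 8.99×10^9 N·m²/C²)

|E| = 0 N/C

Take a concentric spherical Gaussian surface of radius r = 26.9 cm (inside the shell, r < 46.5 cm).
All the charge is outside the Gaussian surface: Q_enc = 0, hence E = 0 everywhere inside the shell.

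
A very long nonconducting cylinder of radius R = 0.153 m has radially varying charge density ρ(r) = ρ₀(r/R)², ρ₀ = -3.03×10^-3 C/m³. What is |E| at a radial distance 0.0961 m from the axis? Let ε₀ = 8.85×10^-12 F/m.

Coaxial Gaussian cylinder, radius r = 0.0961 m, length L (r < R).
λ_enc = ∫₀^r ρ(r')·2πr' dr' = (2πρ₀/R²)·r^4/4 = -1.734×10^-5 C/m.
Since E is radial and uniform over the curved surface, Φ = E·2πrL = Q_enc/ε₀ = λ_enc L/ε₀.
E = |λ_enc|/(2πε₀r) = (1.734×10^-5)/(2π·8.85×10^-12·0.0961) = 3.25×10^6 N/C.

E ≈ 3.25e6 N/C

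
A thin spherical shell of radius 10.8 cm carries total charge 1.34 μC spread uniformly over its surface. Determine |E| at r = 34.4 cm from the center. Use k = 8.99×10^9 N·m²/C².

E = 1.02×10^5 V/m

Take a concentric spherical Gaussian surface of radius r = 34.4 cm (r > 10.8 cm).
The entire shell is enclosed: Q_enc = 1.34e-6 C.
Gauss's law: E·4πr² = Q_enc/ε₀.
E = k|Q_enc|/r² = (8.99×10^9)(1.34e-6)/(0.344)² = 1.02×10^5 N/C.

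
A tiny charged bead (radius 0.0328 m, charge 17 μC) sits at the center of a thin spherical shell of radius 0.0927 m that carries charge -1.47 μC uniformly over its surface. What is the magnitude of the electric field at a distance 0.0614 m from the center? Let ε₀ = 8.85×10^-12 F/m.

E ≈ 4.05e7 N/C

Use a concentric Gaussian sphere at r = 0.0614 m (between the bodies, 0.0328 m < r < 0.0927 m).
The shell at 0.0927 m lies outside the Gaussian surface, so Q_enc = 17 μC = 1.70×10^-5 C.
Gauss's law: E·4πr² = Q_enc/ε₀.
E = |Q_enc|/(4πε₀r²) = (1.70×10^-5)/(4π·8.85×10^-12·(0.0614)²) = 4.05×10^7 N/C.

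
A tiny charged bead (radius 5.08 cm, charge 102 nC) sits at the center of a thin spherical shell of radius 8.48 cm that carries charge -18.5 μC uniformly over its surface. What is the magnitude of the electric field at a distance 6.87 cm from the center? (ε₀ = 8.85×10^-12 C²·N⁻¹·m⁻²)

Take a concentric spherical Gaussian surface of radius r = 6.87 cm (between the bodies, 5.08 cm < r < 8.48 cm).
The shell at 8.48 cm lies outside the Gaussian surface, so Q_enc = 102 nC = 1.02e-7 C.
By Gauss's law, ∮E·dA = E·4πr² = Q_enc/ε₀.
E = |Q_enc|/(4πε₀r²) = (1.02×10^-7)/(4π·8.85×10^-12·(0.0687)²) = 1.94×10^5 N/C.

|E| ≈ 1.94e5 N/C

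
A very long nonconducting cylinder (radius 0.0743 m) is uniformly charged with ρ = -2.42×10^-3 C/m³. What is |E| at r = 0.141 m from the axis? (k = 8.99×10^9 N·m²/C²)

5.35×10^6 N/C

Coaxial Gaussian cylinder, radius r = 0.141 m, length L (r > 0.0743 m, full cross-section enclosed).
λ_enc = ρ·πR² = (-2.42×10^-3)π(0.0743)² = -4.197e-5 C/m.
Gauss's law: E·2πrL = λ_enc L/ε₀.
E = 2k|λ_enc|/r = 2(8.99×10^9)(4.197×10^-5)/(0.141) = 5.35×10^6 N/C.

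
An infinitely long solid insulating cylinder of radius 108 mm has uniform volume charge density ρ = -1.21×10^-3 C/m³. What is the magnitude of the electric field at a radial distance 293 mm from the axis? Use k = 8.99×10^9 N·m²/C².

Coaxial Gaussian cylinder, radius r = 293 mm, length L (r > 108 mm, full cross-section enclosed).
λ_enc = ρ·πR² = (-1.21×10^-3)π(0.108)² = -4.434×10^-5 C/m.
By Gauss's law (flux through the curved wall only), E·2πrL = λ_enc L/ε₀.
E = 2k|λ_enc|/r = 2(8.99×10^9)(4.434×10^-5)/(0.293) = 2.72e6 N/C.

E ≈ 2.72×10^6 N/C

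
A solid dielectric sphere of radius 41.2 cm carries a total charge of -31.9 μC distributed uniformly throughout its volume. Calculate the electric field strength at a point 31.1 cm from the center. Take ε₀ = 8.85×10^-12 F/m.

Symmetry ⇒ E = E(r) r̂. Gaussian sphere of radius r = 31.1 cm (r < R).
For a uniform sphere the enclosed fraction is (r/R)³, so Q_enc = (-31.9 μC)(0.311/0.412)³ = -1.372×10^-5 C.
Gauss's law: E·4πr² = Q_enc/ε₀.
E = |Q_enc|/(4πε₀r²) = (1.372×10^-5)/(4π·8.85×10^-12·(0.311)²) = 1.28e6 N/C.

1.28×10^6 N/C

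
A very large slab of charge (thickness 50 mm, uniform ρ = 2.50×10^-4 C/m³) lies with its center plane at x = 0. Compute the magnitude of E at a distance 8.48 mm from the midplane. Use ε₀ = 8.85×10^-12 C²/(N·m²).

By symmetry E is perpendicular to the slab. A Gaussian pillbox from −8.48 mm to +8.48 mm (face area A) lies entirely within the slab.
Q_enc = ρ·(2x)·A and flux = 2EA, so 2EA = 2ρxA/ε₀ ⇒ E = |ρ|x/ε₀.
E = (2.50×10^-4)(0.00848)/(8.85×10^-12) = 2.40×10^5 N/C.

E = 2.40e5 V/m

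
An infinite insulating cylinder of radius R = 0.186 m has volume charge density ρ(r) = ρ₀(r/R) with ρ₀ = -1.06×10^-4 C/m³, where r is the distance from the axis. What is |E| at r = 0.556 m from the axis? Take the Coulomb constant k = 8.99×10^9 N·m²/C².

|E| = 2.48e5 N/C

Take a coaxial cylindrical Gaussian surface of radius r = 0.556 m and length L (r > R, full charge per length enclosed).
λ_enc = 2π ∫₀^R ρ₀(r'/R)^1 r' dr' = 2πρ₀R²/3 = -7.681e-6 C/m.
Applying ∮E·dA = Q_enc/ε₀ with the end caps contributing no flux:
E = 2k|λ_enc|/r = 2(8.99×10^9)(7.681e-6)/(0.556) = 2.48×10^5 N/C.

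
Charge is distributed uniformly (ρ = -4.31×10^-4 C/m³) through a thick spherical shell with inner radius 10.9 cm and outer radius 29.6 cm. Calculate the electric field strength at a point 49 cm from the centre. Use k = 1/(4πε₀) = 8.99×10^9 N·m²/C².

Use a concentric Gaussian sphere at r = 49 cm (r > 29.6 cm, enclosing the whole shell).
Q_enc = ρ·(4π/3)(b³ − a³) = (-4.31×10^-4)·(4π/3)·((0.296)³ − (0.109)³) = -4.448e-5 C.
Applying ∮E·dA = Q_enc/ε₀ with Φ = E(4πr²):
E = k|Q_enc|/r² = (8.99×10^9)(4.448×10^-5)/(0.49)² = 1.67×10^6 N/C.

|E| ≈ 1.67×10^6 V/m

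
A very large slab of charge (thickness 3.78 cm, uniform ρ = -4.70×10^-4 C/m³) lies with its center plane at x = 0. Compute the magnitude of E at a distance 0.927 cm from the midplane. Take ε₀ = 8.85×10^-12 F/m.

|E| ≈ 4.92e5 V/m

By symmetry E is perpendicular to the slab. A Gaussian pillbox from −0.927 cm to +0.927 cm (face area A) lies entirely within the slab.
Q_enc = ρ·(2x)·A and flux = 2EA, so 2EA = 2ρxA/ε₀ ⇒ E = |ρ|x/ε₀.
E = (4.70×10^-4)(0.00927)/(8.85×10^-12) = 4.92×10^5 N/C.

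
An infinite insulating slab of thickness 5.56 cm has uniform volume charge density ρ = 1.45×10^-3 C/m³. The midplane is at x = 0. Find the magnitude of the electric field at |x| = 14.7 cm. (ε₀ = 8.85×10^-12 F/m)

The point |x| = 14.7 cm lies outside the slab (half-thickness 0.0278 m). A symmetric pillbox spanning the full slab encloses Q_enc = ρ·d·A.
Flux = 2EA ⇒ E = |ρ|d/(2ε₀), independent of distance outside.
E = (1.45×10^-3)(0.0556)/(2·8.85×10^-12) = 4.55e6 N/C.

|E| ≈ 4.55e6 N/C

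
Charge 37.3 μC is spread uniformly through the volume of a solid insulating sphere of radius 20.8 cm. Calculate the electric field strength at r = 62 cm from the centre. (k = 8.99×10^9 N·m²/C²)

Use a concentric Gaussian sphere at r = 62 cm (r > R, so the entire charge is enclosed).
Q_enc = 37.3 μC = 3.73e-5 C.
By Gauss's law, ∮E·dA = E·4πr² = Q_enc/ε₀.
E = k|Q_enc|/r² = (8.99×10^9)(3.73×10^-5)/(0.62)² = 8.72×10^5 N/C.

|E| ≈ 8.72e5 V/m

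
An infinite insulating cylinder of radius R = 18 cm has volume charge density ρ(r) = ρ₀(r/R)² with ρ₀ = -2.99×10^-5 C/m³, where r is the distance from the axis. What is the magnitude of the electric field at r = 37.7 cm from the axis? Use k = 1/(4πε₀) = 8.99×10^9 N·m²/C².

E ≈ 7.26×10^4 V/m

Choose a coaxial cylinder of radius r = 37.7 cm (arbitrary length L) as the Gaussian surface (r > R, full charge per length enclosed).
λ_enc = 2π ∫₀^R ρ₀(r'/R)^2 r' dr' = 2πρ₀R²/4 = -1.522×10^-6 C/m.
Applying ∮E·dA = Q_enc/ε₀ with the end caps contributing no flux:
E = 2k|λ_enc|/r = 2(8.99×10^9)(1.522×10^-6)/(0.377) = 7.26×10^4 N/C.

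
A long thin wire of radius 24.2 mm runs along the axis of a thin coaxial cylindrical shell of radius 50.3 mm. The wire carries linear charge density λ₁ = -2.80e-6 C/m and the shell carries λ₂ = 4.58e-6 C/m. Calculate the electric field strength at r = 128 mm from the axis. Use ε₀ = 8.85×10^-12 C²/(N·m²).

|E| = 2.50×10^5 V/m

Coaxial Gaussian cylinder, radius r = 128 mm, length L (r > 50.3 mm, enclosing both).
λ_enc = λ₁ + λ₂ = (-2.80×10^-6) + (4.58e-6) = 1.78×10^-6 C/m.
Since E is radial and uniform over the curved surface, Φ = E·2πrL = Q_enc/ε₀ = λ_enc L/ε₀.
E = |λ_enc|/(2πε₀r) = (1.78e-6)/(2π·8.85×10^-12·0.128) = 2.50×10^5 N/C.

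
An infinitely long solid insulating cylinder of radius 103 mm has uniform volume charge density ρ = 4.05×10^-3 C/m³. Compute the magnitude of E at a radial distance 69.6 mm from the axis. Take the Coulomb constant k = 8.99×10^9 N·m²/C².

By cylindrical symmetry E is radial; use a coaxial Gaussian cylinder of radius 69.6 mm and length L (r < R).
Charge inside radius r per length L is ρ·πr²·L, so λ_enc = ρπr² = 6.163e-5 C/m.
By Gauss's law (flux through the curved wall only), E·2πrL = λ_enc L/ε₀.
E = 2k|λ_enc|/r = 2(8.99×10^9)(6.163e-5)/(0.0696) = 1.59e7 N/C.

1.59e7 N/C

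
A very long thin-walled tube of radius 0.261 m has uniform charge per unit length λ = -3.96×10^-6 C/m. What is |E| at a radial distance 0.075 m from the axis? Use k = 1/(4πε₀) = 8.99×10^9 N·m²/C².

Take a coaxial cylindrical Gaussian surface of radius r = 0.075 m and length L (r < 0.261 m, inside the shell).
No charge is enclosed, so Gauss's law gives E·2πrL = 0 ⇒ E = 0.

E = 0 (no enclosed charge)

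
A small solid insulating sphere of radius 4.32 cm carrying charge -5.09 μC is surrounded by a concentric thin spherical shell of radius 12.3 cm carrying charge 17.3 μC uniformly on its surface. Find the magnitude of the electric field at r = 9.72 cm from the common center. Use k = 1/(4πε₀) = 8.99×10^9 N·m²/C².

By spherical symmetry E is radial; choose a Gaussian sphere of radius r = 9.72 cm (between the bodies, 4.32 cm < r < 12.3 cm).
Only the inner charge is enclosed; the outer shell contributes nothing inside itself. Q_enc = -5.09 μC = -5.09e-6 C.
By Gauss's law, ∮E·dA = E·4πr² = Q_enc/ε₀.
E = k|Q_enc|/r² = (8.99×10^9)(5.09×10^-6)/(0.0972)² = 4.84×10^6 N/C.

E = 4.84×10^6 N/C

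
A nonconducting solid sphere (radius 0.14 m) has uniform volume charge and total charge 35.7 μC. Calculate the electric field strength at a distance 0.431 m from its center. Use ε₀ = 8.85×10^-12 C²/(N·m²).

Take a concentric spherical Gaussian surface of radius r = 0.431 m (r > R, so the entire charge is enclosed).
Q_enc = 35.7 μC = 3.57×10^-5 C.
By Gauss's law, ∮E·dA = E·4πr² = Q_enc/ε₀.
E = |Q_enc|/(4πε₀r²) = (3.57×10^-5)/(4π·8.85×10^-12·(0.431)²) = 1.73×10^6 N/C.

|E| = 1.73×10^6 N/C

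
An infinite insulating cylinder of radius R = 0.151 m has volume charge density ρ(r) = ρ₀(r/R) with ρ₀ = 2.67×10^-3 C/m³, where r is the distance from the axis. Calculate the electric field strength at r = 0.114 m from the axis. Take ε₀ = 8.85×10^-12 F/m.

|E| = 8.66e6 N/C

Take a coaxial cylindrical Gaussian surface of radius r = 0.114 m and length L (r < R).
Integrating ρ over the cross-section to radius r: λ_enc = (2πρ₀/R) ∫₀^r r'^2 dr' = 2πρ₀ r^3/(3·R) = 5.487e-5 C/m.
Applying ∮E·dA = Q_enc/ε₀ with the end caps contributing no flux:
E = |λ_enc|/(2πε₀r) = (5.487×10^-5)/(2π·8.85×10^-12·0.114) = 8.66×10^6 N/C.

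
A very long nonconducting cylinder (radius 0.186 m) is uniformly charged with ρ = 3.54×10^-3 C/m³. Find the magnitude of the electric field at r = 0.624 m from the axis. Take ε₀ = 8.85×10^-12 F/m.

Take a coaxial cylindrical Gaussian surface of radius r = 0.624 m and length L (r > 0.186 m, full cross-section enclosed).
λ_enc = ρ·πR² = (3.54e-3)π(0.186)² = 3.848×10^-4 C/m.
Applying ∮E·dA = Q_enc/ε₀ with the end caps contributing no flux:
E = |λ_enc|/(2πε₀r) = (3.848e-4)/(2π·8.85×10^-12·0.624) = 1.11e7 N/C.

1.11e7 V/m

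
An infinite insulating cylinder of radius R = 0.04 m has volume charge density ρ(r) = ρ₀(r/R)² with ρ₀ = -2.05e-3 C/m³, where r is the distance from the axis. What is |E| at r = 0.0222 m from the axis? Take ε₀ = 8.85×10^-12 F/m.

Choose a coaxial cylinder of radius r = 0.0222 m (arbitrary length L) as the Gaussian surface (r < R).
λ_enc = ∫₀^r ρ(r')·2πr' dr' = (2πρ₀/R²)·r^4/4 = -4.888×10^-7 C/m.
Applying ∮E·dA = Q_enc/ε₀ with the end caps contributing no flux:
E = |λ_enc|/(2πε₀r) = (4.888×10^-7)/(2π·8.85×10^-12·0.0222) = 3.96×10^5 N/C.

E ≈ 3.96×10^5 V/m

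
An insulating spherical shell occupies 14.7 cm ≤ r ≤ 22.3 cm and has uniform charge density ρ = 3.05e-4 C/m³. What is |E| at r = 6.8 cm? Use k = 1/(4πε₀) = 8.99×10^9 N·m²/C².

Use a concentric Gaussian sphere at r = 6.8 cm (r < 14.7 cm, inside the empty cavity).
Q_enc = 0 (all charge lies at larger r); Gauss's law gives E = 0.

E = 0 (no enclosed charge)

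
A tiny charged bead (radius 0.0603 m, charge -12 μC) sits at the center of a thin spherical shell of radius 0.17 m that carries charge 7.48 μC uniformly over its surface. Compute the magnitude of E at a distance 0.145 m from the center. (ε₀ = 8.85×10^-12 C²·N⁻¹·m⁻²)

Use a concentric Gaussian sphere at r = 0.145 m (between the bodies, 0.0603 m < r < 0.17 m).
Only the inner charge is enclosed; the outer shell contributes nothing inside itself. Q_enc = -12 μC = -1.20×10^-5 C.
Applying ∮E·dA = Q_enc/ε₀ with Φ = E(4πr²):
E = |Q_enc|/(4πε₀r²) = (1.20×10^-5)/(4π·8.85×10^-12·(0.145)²) = 5.13×10^6 N/C.

|E| = 5.13e6 V/m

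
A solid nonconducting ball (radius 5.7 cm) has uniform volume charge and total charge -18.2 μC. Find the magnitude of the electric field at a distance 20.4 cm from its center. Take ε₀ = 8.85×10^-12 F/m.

|E| = 3.93×10^6 V/m

Symmetry ⇒ E = E(r) r̂. Gaussian sphere of radius r = 20.4 cm (r > R, so the entire charge is enclosed).
Q_enc = -18.2 μC = -1.82e-5 C.
Since E is radial and uniform over the Gaussian sphere, Φ = E·4πr² = Q_enc/ε₀.
E = |Q_enc|/(4πε₀r²) = (1.82×10^-5)/(4π·8.85×10^-12·(0.204)²) = 3.93×10^6 N/C.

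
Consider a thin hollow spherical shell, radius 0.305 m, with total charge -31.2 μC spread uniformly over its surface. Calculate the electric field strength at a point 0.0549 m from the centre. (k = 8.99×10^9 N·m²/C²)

E = 0

Take a concentric spherical Gaussian surface of radius r = 0.0549 m (inside the shell, r < 0.305 m).
All the charge is outside the Gaussian surface: Q_enc = 0, hence E = 0 everywhere inside the shell.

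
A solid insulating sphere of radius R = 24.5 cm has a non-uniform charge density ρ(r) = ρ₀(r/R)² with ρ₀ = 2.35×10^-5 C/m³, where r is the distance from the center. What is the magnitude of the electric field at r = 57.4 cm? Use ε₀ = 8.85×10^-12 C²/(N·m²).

E = 2.37e4 N/C

Use a concentric Gaussian sphere at r = 57.4 cm (r > R, all charge enclosed).
Q_enc = 4π ∫₀^R ρ₀(r'/R)^2 r'² dr' = 4πρ₀R³/5 = 8.686×10^-7 C.
By Gauss's law, ∮E·dA = E·4πr² = Q_enc/ε₀.
E = |Q_enc|/(4πε₀r²) = (8.686×10^-7)/(4π·8.85×10^-12·(0.574)²) = 2.37×10^4 N/C.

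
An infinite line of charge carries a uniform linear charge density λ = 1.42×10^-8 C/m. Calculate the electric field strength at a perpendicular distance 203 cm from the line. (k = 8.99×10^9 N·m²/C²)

Take a coaxial cylindrical Gaussian surface of radius r = 203 cm and length L.
Q_enc = λL, so λ_enc = 1.42×10^-8 C/m.
Gauss's law: E·2πrL = λ_enc L/ε₀.
E = 2k|λ_enc|/r = 2(8.99×10^9)(1.42e-8)/(2.03) = 126 N/C.

E ≈ 126 V/m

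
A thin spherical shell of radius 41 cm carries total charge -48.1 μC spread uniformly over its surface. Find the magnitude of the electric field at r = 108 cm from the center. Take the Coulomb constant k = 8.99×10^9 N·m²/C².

3.71×10^5 V/m

Use a concentric Gaussian sphere at r = 108 cm (r > 41 cm).
The entire shell is enclosed: Q_enc = -4.81e-5 C.
Gauss's law: E·4πr² = Q_enc/ε₀.
E = k|Q_enc|/r² = (8.99×10^9)(4.81e-5)/(1.08)² = 3.71×10^5 N/C.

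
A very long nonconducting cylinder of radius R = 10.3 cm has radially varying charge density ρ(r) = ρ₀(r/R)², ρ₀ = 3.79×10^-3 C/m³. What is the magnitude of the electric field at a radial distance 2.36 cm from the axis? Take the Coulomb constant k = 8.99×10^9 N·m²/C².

Choose a coaxial cylinder of radius r = 2.36 cm (arbitrary length L) as the Gaussian surface (r < R).
λ_enc = ∫₀^r ρ(r')·2πr' dr' = (2πρ₀/R²)·r^4/4 = 1.741×10^-7 C/m.
Gauss's law: E·2πrL = λ_enc L/ε₀.
E = 2k|λ_enc|/r = 2(8.99×10^9)(1.741e-7)/(0.0236) = 1.33e5 N/C.

1.33×10^5 V/m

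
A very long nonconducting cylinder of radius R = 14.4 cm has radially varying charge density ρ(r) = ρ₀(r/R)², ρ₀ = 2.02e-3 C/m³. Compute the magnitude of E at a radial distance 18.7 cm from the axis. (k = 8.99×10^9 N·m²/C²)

Take a coaxial cylindrical Gaussian surface of radius r = 18.7 cm and length L (r > R, full charge per length enclosed).
λ_enc = 2π ∫₀^R ρ₀(r'/R)^2 r' dr' = 2πρ₀R²/4 = 6.58×10^-5 C/m.
By Gauss's law (flux through the curved wall only), E·2πrL = λ_enc L/ε₀.
E = 2k|λ_enc|/r = 2(8.99×10^9)(6.58e-5)/(0.187) = 6.33e6 N/C.

6.33×10^6 N/C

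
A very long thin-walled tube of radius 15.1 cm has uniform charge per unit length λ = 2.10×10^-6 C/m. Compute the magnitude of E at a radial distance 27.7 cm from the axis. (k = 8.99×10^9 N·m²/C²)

E ≈ 1.36e5 N/C

Choose a coaxial cylinder of radius r = 27.7 cm (arbitrary length L) as the Gaussian surface (r > 15.1 cm).
The full line charge is enclosed: λ_enc = 2.10e-6 C/m.
Since E is radial and uniform over the curved surface, Φ = E·2πrL = Q_enc/ε₀ = λ_enc L/ε₀.
E = 2k|λ_enc|/r = 2(8.99×10^9)(2.10×10^-6)/(0.277) = 1.36e5 N/C.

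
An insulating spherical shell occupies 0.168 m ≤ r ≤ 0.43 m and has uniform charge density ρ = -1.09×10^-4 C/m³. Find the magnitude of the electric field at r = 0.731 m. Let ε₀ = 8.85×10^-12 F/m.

By spherical symmetry E is radial; choose a Gaussian sphere of radius r = 0.731 m (r > 0.43 m, enclosing the whole shell).
Q_enc = ρ·(4π/3)(b³ − a³) = (-1.09×10^-4)·(4π/3)·((0.43)³ − (0.168)³) = -3.414×10^-5 C.
Gauss's law: E·4πr² = Q_enc/ε₀.
E = |Q_enc|/(4πε₀r²) = (3.414×10^-5)/(4π·8.85×10^-12·(0.731)²) = 5.74×10^5 N/C.

5.74e5 V/m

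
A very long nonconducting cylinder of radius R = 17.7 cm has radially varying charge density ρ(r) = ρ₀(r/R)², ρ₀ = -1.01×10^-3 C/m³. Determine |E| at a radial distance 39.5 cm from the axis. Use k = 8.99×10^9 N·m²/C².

Choose a coaxial cylinder of radius r = 39.5 cm (arbitrary length L) as the Gaussian surface (r > R, full charge per length enclosed).
λ_enc = 2π ∫₀^R ρ₀(r'/R)^2 r' dr' = 2πρ₀R²/4 = -4.97e-5 C/m.
Applying ∮E·dA = Q_enc/ε₀ with the end caps contributing no flux:
E = 2k|λ_enc|/r = 2(8.99×10^9)(4.97e-5)/(0.395) = 2.26×10^6 N/C.

|E| ≈ 2.26e6 N/C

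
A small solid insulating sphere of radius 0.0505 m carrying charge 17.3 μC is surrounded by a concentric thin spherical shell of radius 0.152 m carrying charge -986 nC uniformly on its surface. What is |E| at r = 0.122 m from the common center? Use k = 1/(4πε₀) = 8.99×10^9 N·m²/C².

E ≈ 1.04e7 V/m

By spherical symmetry E is radial; choose a Gaussian sphere of radius r = 0.122 m (between the bodies, 0.0505 m < r < 0.152 m).
The shell at 0.152 m lies outside the Gaussian surface, so Q_enc = 17.3 μC = 1.73e-5 C.
By Gauss's law, ∮E·dA = E·4πr² = Q_enc/ε₀.
E = k|Q_enc|/r² = (8.99×10^9)(1.73e-5)/(0.122)² = 1.04×10^7 N/C.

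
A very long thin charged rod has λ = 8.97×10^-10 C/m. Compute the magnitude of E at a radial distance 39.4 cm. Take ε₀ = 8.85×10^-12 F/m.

40.9 V/m

Choose a coaxial cylinder of radius r = 39.4 cm (arbitrary length L) as the Gaussian surface.
Q_enc = λL, so λ_enc = 8.97×10^-10 C/m.
Since E is radial and uniform over the curved surface, Φ = E·2πrL = Q_enc/ε₀ = λ_enc L/ε₀.
E = |λ_enc|/(2πε₀r) = (8.97×10^-10)/(2π·8.85×10^-12·0.394) = 40.9 N/C.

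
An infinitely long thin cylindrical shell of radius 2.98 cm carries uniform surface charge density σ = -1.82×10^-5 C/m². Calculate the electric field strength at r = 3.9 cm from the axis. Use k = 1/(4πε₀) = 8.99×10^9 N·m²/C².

|E| = 1.57×10^6 N/C

Coaxial Gaussian cylinder, radius r = 3.9 cm, length L (r > 2.98 cm).
The whole shell is enclosed: λ_enc = σ·2πR = (-1.82×10^-5)·2π·(0.0298) = -3.408×10^-6 C/m.
Gauss's law: E·2πrL = λ_enc L/ε₀.
E = 2k|λ_enc|/r = 2(8.99×10^9)(3.408×10^-6)/(0.039) = 1.57e6 N/C.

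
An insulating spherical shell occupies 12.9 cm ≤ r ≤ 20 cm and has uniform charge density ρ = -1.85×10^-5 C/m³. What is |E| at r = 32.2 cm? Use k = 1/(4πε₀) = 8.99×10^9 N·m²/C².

Take a concentric spherical Gaussian surface of radius r = 32.2 cm (r > 20 cm, enclosing the whole shell).
Q_enc = ρ·(4π/3)(b³ − a³) = (-1.85×10^-5)·(4π/3)·((0.2)³ − (0.129)³) = -4.536e-7 C.
By Gauss's law, ∮E·dA = E·4πr² = Q_enc/ε₀.
E = k|Q_enc|/r² = (8.99×10^9)(4.536×10^-7)/(0.322)² = 3.93×10^4 N/C.

E = 3.93e4 N/C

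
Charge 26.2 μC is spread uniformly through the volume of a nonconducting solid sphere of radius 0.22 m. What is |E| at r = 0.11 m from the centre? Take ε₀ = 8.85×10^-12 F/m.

By spherical symmetry E is radial; choose a Gaussian sphere of radius r = 0.11 m (r < R).
For a uniform sphere the enclosed fraction is (r/R)³, so Q_enc = (26.2 μC)(0.11/0.22)³ = 3.275×10^-6 C.
Gauss's law: E·4πr² = Q_enc/ε₀.
E = |Q_enc|/(4πε₀r²) = (3.275e-6)/(4π·8.85×10^-12·(0.11)²) = 2.43×10^6 N/C.

2.43×10^6 V/m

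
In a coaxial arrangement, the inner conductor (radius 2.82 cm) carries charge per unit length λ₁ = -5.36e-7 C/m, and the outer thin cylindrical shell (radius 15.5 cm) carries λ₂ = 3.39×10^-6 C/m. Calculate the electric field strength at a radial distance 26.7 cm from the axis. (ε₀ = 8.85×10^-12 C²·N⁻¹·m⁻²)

1.92×10^5 N/C

Take a coaxial cylindrical Gaussian surface of radius r = 26.7 cm and length L (r > 15.5 cm, enclosing both).
λ_enc = λ₁ + λ₂ = (-5.36×10^-7) + (3.39×10^-6) = 2.854×10^-6 C/m.
Gauss's law: E·2πrL = λ_enc L/ε₀.
E = |λ_enc|/(2πε₀r) = (2.854×10^-6)/(2π·8.85×10^-12·0.267) = 1.92×10^5 N/C.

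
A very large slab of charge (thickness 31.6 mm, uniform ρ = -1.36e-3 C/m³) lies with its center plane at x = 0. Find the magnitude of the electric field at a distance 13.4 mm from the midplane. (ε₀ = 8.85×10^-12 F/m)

2.06e6 N/C

By symmetry E is perpendicular to the slab. A Gaussian pillbox from −13.4 mm to +13.4 mm (face area A) lies entirely within the slab.
Q_enc = ρ·(2x)·A and flux = 2EA, so 2EA = 2ρxA/ε₀ ⇒ E = |ρ|x/ε₀.
E = (1.36×10^-3)(0.0134)/(8.85×10^-12) = 2.06×10^6 N/C.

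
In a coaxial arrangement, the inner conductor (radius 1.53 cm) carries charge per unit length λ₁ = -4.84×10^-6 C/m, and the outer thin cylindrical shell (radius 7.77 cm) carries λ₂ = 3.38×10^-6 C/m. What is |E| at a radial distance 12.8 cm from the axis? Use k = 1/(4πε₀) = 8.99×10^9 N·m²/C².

|E| = 2.05×10^5 V/m

Choose a coaxial cylinder of radius r = 12.8 cm (arbitrary length L) as the Gaussian surface (r > 7.77 cm, enclosing both).
λ_enc = λ₁ + λ₂ = (-4.84×10^-6) + (3.38×10^-6) = -1.46×10^-6 C/m.
Applying ∮E·dA = Q_enc/ε₀ with the end caps contributing no flux:
E = 2k|λ_enc|/r = 2(8.99×10^9)(1.46×10^-6)/(0.128) = 2.05e5 N/C.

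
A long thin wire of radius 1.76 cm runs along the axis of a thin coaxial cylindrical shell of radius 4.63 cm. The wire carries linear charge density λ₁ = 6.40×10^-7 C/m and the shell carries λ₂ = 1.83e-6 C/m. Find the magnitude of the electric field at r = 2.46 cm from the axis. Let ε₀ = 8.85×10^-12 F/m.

By cylindrical symmetry E is radial; use a coaxial Gaussian cylinder of radius 2.46 cm and length L (between the conductors, 1.76 cm < r < 4.63 cm).
The shell at 4.63 cm lies outside the Gaussian surface, so λ_enc = λ₁ = 6.40e-7 C/m.
Since E is radial and uniform over the curved surface, Φ = E·2πrL = Q_enc/ε₀ = λ_enc L/ε₀.
E = |λ_enc|/(2πε₀r) = (6.40×10^-7)/(2π·8.85×10^-12·0.0246) = 4.68×10^5 N/C.

E ≈ 4.68e5 N/C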